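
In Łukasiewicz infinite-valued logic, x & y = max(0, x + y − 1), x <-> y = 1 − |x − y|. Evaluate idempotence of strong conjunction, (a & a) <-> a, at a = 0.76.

a & a = max(0, 0.76 + 0.76 − 1) = max(0, 0.52) = 0.52
(a & a) <-> a = 1 − |0.52 − 0.76| = 1 − 0.24 = 0.76
(The value 0.76 < 1 shows this instance is not satisfied; fails in Ł∞ since a ⊗ a = max(0, 2a−1) ≠ a in general.)

0.76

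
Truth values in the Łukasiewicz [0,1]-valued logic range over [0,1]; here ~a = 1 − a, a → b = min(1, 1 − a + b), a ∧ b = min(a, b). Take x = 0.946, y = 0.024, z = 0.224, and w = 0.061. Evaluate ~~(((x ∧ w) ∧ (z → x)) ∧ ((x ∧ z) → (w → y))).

0.061

x ∧ w = min(0.946, 0.061) = 0.061
z → x = min(1, 1 − 0.224 + 0.946) = min(1, 1.722) = 1.000
(x ∧ w) ∧ (z → x) = min(0.061, 1.000) = 0.061
x ∧ z = min(0.946, 0.224) = 0.224
w → y = min(1, 1 − 0.061 + 0.024) = min(1, 0.963) = 0.963
(x ∧ z) → (w → y) = min(1, 1 − 0.224 + 0.963) = min(1, 1.739) = 1.000
((x ∧ w) ∧ (z → x)) ∧ ((x ∧ z) → (w → y)) = min(0.061, 1.000) = 0.061
~(((x ∧ w) ∧ (z → x)) ∧ ((x ∧ z) → (w → y))) = 1 − 0.061 = 0.939
~~(((x ∧ w) ∧ (z → x)) ∧ ((x ∧ z) → (w → y))) = 1 − 0.939 = 0.061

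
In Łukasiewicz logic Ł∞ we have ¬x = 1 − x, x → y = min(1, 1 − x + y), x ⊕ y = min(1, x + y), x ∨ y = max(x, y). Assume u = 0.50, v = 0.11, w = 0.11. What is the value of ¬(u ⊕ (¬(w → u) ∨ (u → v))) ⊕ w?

0.11

w → u = min(1, 1 − 0.11 + 0.50) = min(1, 1.39) = 1.00
¬(w → u) = 1 − 1.00 = 0.00
u → v = min(1, 1 − 0.50 + 0.11) = min(1, 0.61) = 0.61
¬(w → u) ∨ (u → v) = max(0.00, 0.61) = 0.61
u ⊕ (¬(w → u) ∨ (u → v)) = min(1, 0.50 + 0.61) = min(1, 1.11) = 1.00
¬(u ⊕ (¬(w → u) ∨ (u → v))) = 1 − 1.00 = 0.00
¬(u ⊕ (¬(w → u) ∨ (u → v))) ⊕ w = min(1, 0.00 + 0.11) = min(1, 0.11) = 0.11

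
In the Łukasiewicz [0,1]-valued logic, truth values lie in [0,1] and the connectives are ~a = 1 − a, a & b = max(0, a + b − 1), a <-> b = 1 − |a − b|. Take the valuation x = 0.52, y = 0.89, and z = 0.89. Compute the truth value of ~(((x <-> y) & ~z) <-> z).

x <-> y = 1 − |0.52 − 0.89| = 1 − 0.37 = 0.63
~z = 1 − 0.89 = 0.11
(x <-> y) & ~z = max(0, 0.63 + 0.11 − 1) = max(0, -0.26) = 0.00
((x <-> y) & ~z) <-> z = 1 − |0.00 − 0.89| = 1 − 0.89 = 0.11
~(((x <-> y) & ~z) <-> z) = 1 − 0.11 = 0.89

0.89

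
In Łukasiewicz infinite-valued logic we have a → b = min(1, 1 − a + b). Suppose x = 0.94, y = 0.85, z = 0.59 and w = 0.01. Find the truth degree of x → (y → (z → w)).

z → w = min(1, 1 − 0.59 + 0.01) = min(1, 0.42) = 0.42
y → (z → w) = min(1, 1 − 0.85 + 0.42) = min(1, 0.57) = 0.57
x → (y → (z → w)) = min(1, 1 − 0.94 + 0.57) = min(1, 0.63) = 0.63

0.63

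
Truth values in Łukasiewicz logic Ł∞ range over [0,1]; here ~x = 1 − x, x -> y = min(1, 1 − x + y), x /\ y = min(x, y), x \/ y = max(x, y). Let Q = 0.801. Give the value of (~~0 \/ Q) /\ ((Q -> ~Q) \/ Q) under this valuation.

0.801

~0 = 1 − 0.000 = 1.000
~~0 = 1 − 1.000 = 0.000
~~0 \/ Q = max(0.000, 0.801) = 0.801
~Q = 1 − 0.801 = 0.199
Q -> ~Q = min(1, 1 − 0.801 + 0.199) = min(1, 0.398) = 0.398
(Q -> ~Q) \/ Q = max(0.398, 0.801) = 0.801
(~~0 \/ Q) /\ ((Q -> ~Q) \/ Q) = min(0.801, 0.801) = 0.801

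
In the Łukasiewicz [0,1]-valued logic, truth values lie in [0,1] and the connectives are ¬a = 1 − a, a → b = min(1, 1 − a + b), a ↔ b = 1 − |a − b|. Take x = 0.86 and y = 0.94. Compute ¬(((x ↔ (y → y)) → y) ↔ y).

0.06

y → y = min(1, 1 − 0.94 + 0.94) = min(1, 1.00) = 1.00
x ↔ (y → y) = 1 − |0.86 − 1.00| = 1 − 0.14 = 0.86
(x ↔ (y → y)) → y = min(1, 1 − 0.86 + 0.94) = min(1, 1.08) = 1.00
((x ↔ (y → y)) → y) ↔ y = 1 − |1.00 − 0.94| = 1 − 0.06 = 0.94
¬(((x ↔ (y → y)) → y) ↔ y) = 1 − 0.94 = 0.06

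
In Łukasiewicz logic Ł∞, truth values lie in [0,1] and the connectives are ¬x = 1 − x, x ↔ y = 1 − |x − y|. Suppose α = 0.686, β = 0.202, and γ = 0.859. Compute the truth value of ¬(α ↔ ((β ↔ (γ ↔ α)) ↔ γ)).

γ ↔ α = 1 − |0.859 − 0.686| = 1 − 0.173 = 0.827
β ↔ (γ ↔ α) = 1 − |0.202 − 0.827| = 1 − 0.625 = 0.375
(β ↔ (γ ↔ α)) ↔ γ = 1 − |0.375 − 0.859| = 1 − 0.484 = 0.516
α ↔ ((β ↔ (γ ↔ α)) ↔ γ) = 1 − |0.686 − 0.516| = 1 − 0.170 = 0.830
¬(α ↔ ((β ↔ (γ ↔ α)) ↔ γ)) = 1 − 0.830 = 0.170

0.170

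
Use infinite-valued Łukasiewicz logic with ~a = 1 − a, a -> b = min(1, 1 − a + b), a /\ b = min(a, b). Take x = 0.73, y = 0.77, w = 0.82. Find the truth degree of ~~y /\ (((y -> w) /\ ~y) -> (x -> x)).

0.77

~y = 1 − 0.77 = 0.23
~~y = 1 − 0.23 = 0.77
y -> w = min(1, 1 − 0.77 + 0.82) = min(1, 1.05) = 1.00
(y -> w) /\ ~y = min(1.00, 0.23) = 0.23
x -> x = min(1, 1 − 0.73 + 0.73) = min(1, 1.00) = 1.00
((y -> w) /\ ~y) -> (x -> x) = min(1, 1 − 0.23 + 1.00) = min(1, 1.77) = 1.00
~~y /\ (((y -> w) /\ ~y) -> (x -> x)) = min(0.77, 1.00) = 0.77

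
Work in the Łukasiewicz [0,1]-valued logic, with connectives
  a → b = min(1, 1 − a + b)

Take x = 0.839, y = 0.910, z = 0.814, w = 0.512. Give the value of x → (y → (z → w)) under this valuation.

0.949

z → w = min(1, 1 − 0.814 + 0.512) = min(1, 0.698) = 0.698
y → (z → w) = min(1, 1 − 0.910 + 0.698) = min(1, 0.788) = 0.788
x → (y → (z → w)) = min(1, 1 − 0.839 + 0.788) = min(1, 0.949) = 0.949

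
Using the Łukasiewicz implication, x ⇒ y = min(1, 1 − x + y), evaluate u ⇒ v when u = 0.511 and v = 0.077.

0.566

u ⇒ v = min(1, 1 − 0.511 + 0.077) = min(1, 0.566) = 0.566
For comparison, the Gödel implication (1 if x ≤ y else y) would give 0.077.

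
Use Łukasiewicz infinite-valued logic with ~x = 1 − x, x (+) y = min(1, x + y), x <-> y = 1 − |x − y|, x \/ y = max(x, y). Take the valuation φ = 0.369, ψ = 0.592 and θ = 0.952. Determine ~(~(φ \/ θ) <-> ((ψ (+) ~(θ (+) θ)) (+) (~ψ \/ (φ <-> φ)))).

φ \/ θ = max(0.369, 0.952) = 0.952
~(φ \/ θ) = 1 − 0.952 = 0.048
θ (+) θ = min(1, 0.952 + 0.952) = min(1, 1.904) = 1.000
~(θ (+) θ) = 1 − 1.000 = 0.000
ψ (+) ~(θ (+) θ) = min(1, 0.592 + 0.000) = min(1, 0.592) = 0.592
~ψ = 1 − 0.592 = 0.408
φ <-> φ = 1 − |0.369 − 0.369| = 1 − 0.000 = 1.000
~ψ \/ (φ <-> φ) = max(0.408, 1.000) = 1.000
(ψ (+) ~(θ (+) θ)) (+) (~ψ \/ (φ <-> φ)) = min(1, 0.592 + 1.000) = min(1, 1.592) = 1.000
~(φ \/ θ) <-> ((ψ (+) ~(θ (+) θ)) (+) (~ψ \/ (φ <-> φ))) = 1 − |0.048 − 1.000| = 1 − 0.952 = 0.048
~(~(φ \/ θ) <-> ((ψ (+) ~(θ (+) θ)) (+) (~ψ \/ (φ <-> φ)))) = 1 − 0.048 = 0.952

0.952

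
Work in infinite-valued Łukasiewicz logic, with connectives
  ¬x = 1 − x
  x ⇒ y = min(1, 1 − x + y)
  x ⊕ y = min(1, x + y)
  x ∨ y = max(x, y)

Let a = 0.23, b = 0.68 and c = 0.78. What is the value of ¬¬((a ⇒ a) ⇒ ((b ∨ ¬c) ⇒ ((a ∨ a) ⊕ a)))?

a ⇒ a = min(1, 1 − 0.23 + 0.23) = min(1, 1.00) = 1.00
¬c = 1 − 0.78 = 0.22
b ∨ ¬c = max(0.68, 0.22) = 0.68
a ∨ a = max(0.23, 0.23) = 0.23
(a ∨ a) ⊕ a = min(1, 0.23 + 0.23) = min(1, 0.46) = 0.46
(b ∨ ¬c) ⇒ ((a ∨ a) ⊕ a) = min(1, 1 − 0.68 + 0.46) = min(1, 0.78) = 0.78
(a ⇒ a) ⇒ ((b ∨ ¬c) ⇒ ((a ∨ a) ⊕ a)) = min(1, 1 − 1.00 + 0.78) = min(1, 0.78) = 0.78
¬((a ⇒ a) ⇒ ((b ∨ ¬c) ⇒ ((a ∨ a) ⊕ a))) = 1 − 0.78 = 0.22
¬¬((a ⇒ a) ⇒ ((b ∨ ¬c) ⇒ ((a ∨ a) ⊕ a))) = 1 − 0.22 = 0.78

0.78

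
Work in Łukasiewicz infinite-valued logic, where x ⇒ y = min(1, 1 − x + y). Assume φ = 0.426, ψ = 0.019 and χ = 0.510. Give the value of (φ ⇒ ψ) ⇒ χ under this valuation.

φ ⇒ ψ = min(1, 1 − 0.426 + 0.019) = min(1, 0.593) = 0.593
(φ ⇒ ψ) ⇒ χ = min(1, 1 − 0.593 + 0.510) = min(1, 0.917) = 0.917

0.917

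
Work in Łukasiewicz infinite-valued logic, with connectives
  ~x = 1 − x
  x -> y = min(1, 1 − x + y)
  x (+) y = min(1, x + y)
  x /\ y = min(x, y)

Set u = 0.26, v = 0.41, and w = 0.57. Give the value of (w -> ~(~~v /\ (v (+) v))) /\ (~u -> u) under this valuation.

~v = 1 − 0.41 = 0.59
~~v = 1 − 0.59 = 0.41
v (+) v = min(1, 0.41 + 0.41) = min(1, 0.82) = 0.82
~~v /\ (v (+) v) = min(0.41, 0.82) = 0.41
~(~~v /\ (v (+) v)) = 1 − 0.41 = 0.59
w -> ~(~~v /\ (v (+) v)) = min(1, 1 − 0.57 + 0.59) = min(1, 1.02) = 1.00
~u = 1 − 0.26 = 0.74
~u -> u = min(1, 1 − 0.74 + 0.26) = min(1, 0.52) = 0.52
(w -> ~(~~v /\ (v (+) v))) /\ (~u -> u) = min(1.00, 0.52) = 0.52

0.52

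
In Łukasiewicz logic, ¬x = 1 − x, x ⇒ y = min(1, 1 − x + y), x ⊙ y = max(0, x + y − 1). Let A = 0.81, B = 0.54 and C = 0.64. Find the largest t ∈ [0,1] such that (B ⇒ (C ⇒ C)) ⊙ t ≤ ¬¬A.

0.81

C ⇒ C = min(1, 1 − 0.64 + 0.64) = min(1, 1.00) = 1.00
B ⇒ (C ⇒ C) = min(1, 1 − 0.54 + 1.00) = min(1, 1.46) = 1.00
So the left factor is B ⇒ (C ⇒ C) = 1.00.
¬A = 1 − 0.81 = 0.19
¬¬A = 1 − 0.19 = 0.81
So the right-hand bound is ¬¬A = 0.81.
The residuum of the Łukasiewicz t-norm gives the supremum: min(1, 1 − 1.00 + 0.81).
1 − 1.00 + 0.81 = 0.81, so t = min(1, 0.81) = 0.81.
Check: 1.00 ⊙ 0.81 = max(0, 0.81) = 0.81 ≤ 0.81.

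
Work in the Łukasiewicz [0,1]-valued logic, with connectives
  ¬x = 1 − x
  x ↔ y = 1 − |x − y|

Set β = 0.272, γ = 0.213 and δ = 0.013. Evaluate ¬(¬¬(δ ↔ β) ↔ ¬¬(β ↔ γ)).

δ ↔ β = 1 − |0.013 − 0.272| = 1 − 0.259 = 0.741
¬(δ ↔ β) = 1 − 0.741 = 0.259
¬¬(δ ↔ β) = 1 − 0.259 = 0.741
β ↔ γ = 1 − |0.272 − 0.213| = 1 − 0.059 = 0.941
¬(β ↔ γ) = 1 − 0.941 = 0.059
¬¬(β ↔ γ) = 1 − 0.059 = 0.941
¬¬(δ ↔ β) ↔ ¬¬(β ↔ γ) = 1 − |0.741 − 0.941| = 1 − 0.200 = 0.800
¬(¬¬(δ ↔ β) ↔ ¬¬(β ↔ γ)) = 1 − 0.800 = 0.200

0.200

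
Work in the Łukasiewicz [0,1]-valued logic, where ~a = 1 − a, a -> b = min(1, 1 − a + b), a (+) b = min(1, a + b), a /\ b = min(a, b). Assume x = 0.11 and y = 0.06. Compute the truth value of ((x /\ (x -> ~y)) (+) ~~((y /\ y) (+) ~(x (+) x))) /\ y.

~y = 1 − 0.06 = 0.94
x -> ~y = min(1, 1 − 0.11 + 0.94) = min(1, 1.83) = 1.00
x /\ (x -> ~y) = min(0.11, 1.00) = 0.11
y /\ y = min(0.06, 0.06) = 0.06
x (+) x = min(1, 0.11 + 0.11) = min(1, 0.22) = 0.22
~(x (+) x) = 1 − 0.22 = 0.78
(y /\ y) (+) ~(x (+) x) = min(1, 0.06 + 0.78) = min(1, 0.84) = 0.84
~((y /\ y) (+) ~(x (+) x)) = 1 − 0.84 = 0.16
~~((y /\ y) (+) ~(x (+) x)) = 1 − 0.16 = 0.84
(x /\ (x -> ~y)) (+) ~~((y /\ y) (+) ~(x (+) x)) = min(1, 0.11 + 0.84) = min(1, 0.95) = 0.95
((x /\ (x -> ~y)) (+) ~~((y /\ y) (+) ~(x (+) x))) /\ y = min(0.95, 0.06) = 0.06

0.06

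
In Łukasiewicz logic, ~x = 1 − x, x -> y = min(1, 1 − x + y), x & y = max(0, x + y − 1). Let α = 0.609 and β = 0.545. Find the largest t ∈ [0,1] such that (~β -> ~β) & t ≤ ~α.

~β = 1 − 0.545 = 0.455
~β -> ~β = min(1, 1 − 0.455 + 0.455) = min(1, 1.000) = 1.000
So the left factor is ~β -> ~β = 1.000.
~α = 1 − 0.609 = 0.391
So the right-hand bound is ~α = 0.391.
The residuum of the Łukasiewicz t-norm gives the supremum: min(1, 1 − 1.000 + 0.391).
1 − 1.000 + 0.391 = 0.391, so t = min(1, 0.391) = 0.391.
Check: 1.000 & 0.391 = max(0, 0.391) = 0.391 ≤ 0.391.

0.391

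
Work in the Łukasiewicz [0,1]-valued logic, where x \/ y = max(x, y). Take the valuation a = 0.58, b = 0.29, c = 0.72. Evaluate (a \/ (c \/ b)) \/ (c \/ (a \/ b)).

0.72

c \/ b = max(0.72, 0.29) = 0.72
a \/ (c \/ b) = max(0.58, 0.72) = 0.72
a \/ b = max(0.58, 0.29) = 0.58
c \/ (a \/ b) = max(0.72, 0.58) = 0.72
(a \/ (c \/ b)) \/ (c \/ (a \/ b)) = max(0.72, 0.72) = 0.72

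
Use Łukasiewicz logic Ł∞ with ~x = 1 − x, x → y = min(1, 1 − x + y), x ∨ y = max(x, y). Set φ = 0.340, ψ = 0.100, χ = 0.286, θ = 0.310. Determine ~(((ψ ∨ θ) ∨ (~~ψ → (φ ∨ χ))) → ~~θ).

ψ ∨ θ = max(0.100, 0.310) = 0.310
~ψ = 1 − 0.100 = 0.900
~~ψ = 1 − 0.900 = 0.100
φ ∨ χ = max(0.340, 0.286) = 0.340
~~ψ → (φ ∨ χ) = min(1, 1 − 0.100 + 0.340) = min(1, 1.240) = 1.000
(ψ ∨ θ) ∨ (~~ψ → (φ ∨ χ)) = max(0.310, 1.000) = 1.000
~θ = 1 − 0.310 = 0.690
~~θ = 1 − 0.690 = 0.310
((ψ ∨ θ) ∨ (~~ψ → (φ ∨ χ))) → ~~θ = min(1, 1 − 1.000 + 0.310) = min(1, 0.310) = 0.310
~(((ψ ∨ θ) ∨ (~~ψ → (φ ∨ χ))) → ~~θ) = 1 − 0.310 = 0.690

0.690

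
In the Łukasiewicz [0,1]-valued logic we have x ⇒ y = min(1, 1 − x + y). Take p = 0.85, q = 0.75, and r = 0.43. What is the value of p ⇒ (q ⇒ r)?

0.83

q ⇒ r = min(1, 1 − 0.75 + 0.43) = min(1, 0.68) = 0.68
p ⇒ (q ⇒ r) = min(1, 1 − 0.85 + 0.68) = min(1, 0.83) = 0.83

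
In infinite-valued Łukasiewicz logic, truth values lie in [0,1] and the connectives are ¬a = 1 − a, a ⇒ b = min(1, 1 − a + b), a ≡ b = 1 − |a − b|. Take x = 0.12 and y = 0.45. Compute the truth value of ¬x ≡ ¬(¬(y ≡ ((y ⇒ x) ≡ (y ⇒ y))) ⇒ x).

0.22

¬x = 1 − 0.12 = 0.88
y ⇒ x = min(1, 1 − 0.45 + 0.12) = min(1, 0.67) = 0.67
y ⇒ y = min(1, 1 − 0.45 + 0.45) = min(1, 1.00) = 1.00
(y ⇒ x) ≡ (y ⇒ y) = 1 − |0.67 − 1.00| = 1 − 0.33 = 0.67
y ≡ ((y ⇒ x) ≡ (y ⇒ y)) = 1 − |0.45 − 0.67| = 1 − 0.22 = 0.78
¬(y ≡ ((y ⇒ x) ≡ (y ⇒ y))) = 1 − 0.78 = 0.22
¬(y ≡ ((y ⇒ x) ≡ (y ⇒ y))) ⇒ x = min(1, 1 − 0.22 + 0.12) = min(1, 0.90) = 0.90
¬(¬(y ≡ ((y ⇒ x) ≡ (y ⇒ y))) ⇒ x) = 1 − 0.90 = 0.10
¬x ≡ ¬(¬(y ≡ ((y ⇒ x) ≡ (y ⇒ y))) ⇒ x) = 1 − |0.88 − 0.10| = 1 − 0.78 = 0.22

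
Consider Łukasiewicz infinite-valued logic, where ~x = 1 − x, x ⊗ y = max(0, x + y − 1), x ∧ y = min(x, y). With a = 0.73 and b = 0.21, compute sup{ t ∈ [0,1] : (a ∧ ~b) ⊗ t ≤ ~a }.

0.54

~b = 1 − 0.21 = 0.79
a ∧ ~b = min(0.73, 0.79) = 0.73
So the left factor is a ∧ ~b = 0.73.
~a = 1 − 0.73 = 0.27
So the right-hand bound is ~a = 0.27.
The residuum of the Łukasiewicz t-norm gives the supremum: min(1, 1 − 0.73 + 0.27).
1 − 0.73 + 0.27 = 0.54, so t = min(1, 0.54) = 0.54.
Check: 0.73 ⊗ 0.54 = max(0, 0.27) = 0.27 ≤ 0.27.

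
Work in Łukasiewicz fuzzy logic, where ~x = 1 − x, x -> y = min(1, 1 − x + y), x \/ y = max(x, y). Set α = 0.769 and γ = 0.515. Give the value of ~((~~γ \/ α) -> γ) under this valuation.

~γ = 1 − 0.515 = 0.485
~~γ = 1 − 0.485 = 0.515
~~γ \/ α = max(0.515, 0.769) = 0.769
(~~γ \/ α) -> γ = min(1, 1 − 0.769 + 0.515) = min(1, 0.746) = 0.746
~((~~γ \/ α) -> γ) = 1 − 0.746 = 0.254

0.254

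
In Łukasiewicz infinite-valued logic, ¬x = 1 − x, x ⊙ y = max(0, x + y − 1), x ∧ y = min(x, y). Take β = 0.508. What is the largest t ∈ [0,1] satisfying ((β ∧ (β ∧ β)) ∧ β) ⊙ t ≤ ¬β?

β ∧ β = min(0.508, 0.508) = 0.508
β ∧ (β ∧ β) = min(0.508, 0.508) = 0.508
(β ∧ (β ∧ β)) ∧ β = min(0.508, 0.508) = 0.508
So the left factor is (β ∧ (β ∧ β)) ∧ β = 0.508.
¬β = 1 − 0.508 = 0.492
So the right-hand bound is ¬β = 0.492.
The residuum of the Łukasiewicz t-norm gives the supremum: min(1, 1 − 0.508 + 0.492).
1 − 0.508 + 0.492 = 0.984, so t = min(1, 0.984) = 0.984.
Check: 0.508 ⊙ 0.984 = max(0, 0.492) = 0.492 ≤ 0.492.

0.984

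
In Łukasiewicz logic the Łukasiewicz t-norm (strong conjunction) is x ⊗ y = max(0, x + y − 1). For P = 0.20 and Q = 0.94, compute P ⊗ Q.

0.14

P ⊗ Q = max(0, 0.20 + 0.94 − 1) = max(0, 0.14) = 0.14
For comparison, the Gödel (minimum) t-norm min(x, y) would give 0.20.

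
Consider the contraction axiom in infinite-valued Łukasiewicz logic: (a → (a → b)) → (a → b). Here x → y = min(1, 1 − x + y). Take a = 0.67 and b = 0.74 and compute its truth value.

1.00

a → b = min(1, 1 − 0.67 + 0.74) = min(1, 1.07) = 1.00
a → (a → b) = min(1, 1 − 0.67 + 1.00) = min(1, 1.33) = 1.00
(a → (a → b)) → (a → b) = min(1, 1 − 1.00 + 1.00) = min(1, 1.00) = 1.00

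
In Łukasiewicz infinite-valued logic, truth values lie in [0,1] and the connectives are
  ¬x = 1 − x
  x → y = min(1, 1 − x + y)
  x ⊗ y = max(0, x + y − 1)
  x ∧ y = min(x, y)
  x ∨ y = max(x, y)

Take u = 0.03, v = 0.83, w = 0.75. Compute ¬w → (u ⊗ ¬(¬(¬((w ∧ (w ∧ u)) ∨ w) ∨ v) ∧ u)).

¬w = 1 − 0.75 = 0.25
w ∧ u = min(0.75, 0.03) = 0.03
w ∧ (w ∧ u) = min(0.75, 0.03) = 0.03
(w ∧ (w ∧ u)) ∨ w = max(0.03, 0.75) = 0.75
¬((w ∧ (w ∧ u)) ∨ w) = 1 − 0.75 = 0.25
¬((w ∧ (w ∧ u)) ∨ w) ∨ v = max(0.25, 0.83) = 0.83
¬(¬((w ∧ (w ∧ u)) ∨ w) ∨ v) = 1 − 0.83 = 0.17
¬(¬((w ∧ (w ∧ u)) ∨ w) ∨ v) ∧ u = min(0.17, 0.03) = 0.03
¬(¬(¬((w ∧ (w ∧ u)) ∨ w) ∨ v) ∧ u) = 1 − 0.03 = 0.97
u ⊗ ¬(¬(¬((w ∧ (w ∧ u)) ∨ w) ∨ v) ∧ u) = max(0, 0.03 + 0.97 − 1) = max(0, 0.00) = 0.00
¬w → (u ⊗ ¬(¬(¬((w ∧ (w ∧ u)) ∨ w) ∨ v) ∧ u)) = min(1, 1 − 0.25 + 0.00) = min(1, 0.75) = 0.75

0.75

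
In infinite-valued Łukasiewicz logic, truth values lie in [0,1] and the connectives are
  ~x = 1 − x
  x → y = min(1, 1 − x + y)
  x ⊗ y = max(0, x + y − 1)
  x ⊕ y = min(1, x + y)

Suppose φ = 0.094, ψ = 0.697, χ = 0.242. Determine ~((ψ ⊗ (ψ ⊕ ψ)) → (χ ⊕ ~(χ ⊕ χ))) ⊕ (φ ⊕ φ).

0.188

ψ ⊕ ψ = min(1, 0.697 + 0.697) = min(1, 1.394) = 1.000
ψ ⊗ (ψ ⊕ ψ) = max(0, 0.697 + 1.000 − 1) = max(0, 0.697) = 0.697
χ ⊕ χ = min(1, 0.242 + 0.242) = min(1, 0.484) = 0.484
~(χ ⊕ χ) = 1 − 0.484 = 0.516
χ ⊕ ~(χ ⊕ χ) = min(1, 0.242 + 0.516) = min(1, 0.758) = 0.758
(ψ ⊗ (ψ ⊕ ψ)) → (χ ⊕ ~(χ ⊕ χ)) = min(1, 1 − 0.697 + 0.758) = min(1, 1.061) = 1.000
~((ψ ⊗ (ψ ⊕ ψ)) → (χ ⊕ ~(χ ⊕ χ))) = 1 − 1.000 = 0.000
φ ⊕ φ = min(1, 0.094 + 0.094) = min(1, 0.188) = 0.188
~((ψ ⊗ (ψ ⊕ ψ)) → (χ ⊕ ~(χ ⊕ χ))) ⊕ (φ ⊕ φ) = min(1, 0.000 + 0.188) = min(1, 0.188) = 0.188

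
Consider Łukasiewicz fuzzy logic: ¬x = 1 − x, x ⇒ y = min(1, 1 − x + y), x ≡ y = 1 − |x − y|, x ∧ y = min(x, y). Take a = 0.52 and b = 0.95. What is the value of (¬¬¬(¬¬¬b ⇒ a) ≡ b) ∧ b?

0.05

¬b = 1 − 0.95 = 0.05
¬¬b = 1 − 0.05 = 0.95
¬¬¬b = 1 − 0.95 = 0.05
¬¬¬b ⇒ a = min(1, 1 − 0.05 + 0.52) = min(1, 1.47) = 1.00
¬(¬¬¬b ⇒ a) = 1 − 1.00 = 0.00
¬¬(¬¬¬b ⇒ a) = 1 − 0.00 = 1.00
¬¬¬(¬¬¬b ⇒ a) = 1 − 1.00 = 0.00
¬¬¬(¬¬¬b ⇒ a) ≡ b = 1 − |0.00 − 0.95| = 1 − 0.95 = 0.05
(¬¬¬(¬¬¬b ⇒ a) ≡ b) ∧ b = min(0.05, 0.95) = 0.05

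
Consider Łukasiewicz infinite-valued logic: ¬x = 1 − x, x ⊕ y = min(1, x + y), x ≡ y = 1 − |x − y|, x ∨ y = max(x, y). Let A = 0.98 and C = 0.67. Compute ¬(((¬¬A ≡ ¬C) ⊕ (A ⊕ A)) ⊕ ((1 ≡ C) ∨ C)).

0.00

¬A = 1 − 0.98 = 0.02
¬¬A = 1 − 0.02 = 0.98
¬C = 1 − 0.67 = 0.33
¬¬A ≡ ¬C = 1 − |0.98 − 0.33| = 1 − 0.65 = 0.35
A ⊕ A = min(1, 0.98 + 0.98) = min(1, 1.96) = 1.00
(¬¬A ≡ ¬C) ⊕ (A ⊕ A) = min(1, 0.35 + 1.00) = min(1, 1.35) = 1.00
1 ≡ C = 1 − |1.00 − 0.67| = 1 − 0.33 = 0.67
(1 ≡ C) ∨ C = max(0.67, 0.67) = 0.67
((¬¬A ≡ ¬C) ⊕ (A ⊕ A)) ⊕ ((1 ≡ C) ∨ C) = min(1, 1.00 + 0.67) = min(1, 1.67) = 1.00
¬(((¬¬A ≡ ¬C) ⊕ (A ⊕ A)) ⊕ ((1 ≡ C) ∨ C)) = 1 − 1.00 = 0.00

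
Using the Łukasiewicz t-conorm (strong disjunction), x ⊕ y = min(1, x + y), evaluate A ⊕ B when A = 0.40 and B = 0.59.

0.99

A ⊕ B = min(1, 0.40 + 0.59) = min(1, 0.99) = 0.99
For comparison, the Gödel t-conorm max(x, y) would give 0.59.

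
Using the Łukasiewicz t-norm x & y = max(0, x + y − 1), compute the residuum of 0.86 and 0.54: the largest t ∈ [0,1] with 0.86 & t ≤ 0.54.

The residuum of the Łukasiewicz t-norm gives the supremum: min(1, 1 − 0.86 + 0.54).
1 − 0.86 + 0.54 = 0.68, so t = min(1, 0.68) = 0.68.
Check: 0.86 & 0.68 = max(0, 0.54) = 0.54 ≤ 0.54.

0.68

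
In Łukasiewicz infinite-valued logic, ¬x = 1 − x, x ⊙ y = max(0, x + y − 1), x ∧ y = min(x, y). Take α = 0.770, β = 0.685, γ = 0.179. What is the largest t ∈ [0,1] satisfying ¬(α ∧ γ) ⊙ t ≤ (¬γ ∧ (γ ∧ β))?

α ∧ γ = min(0.770, 0.179) = 0.179
¬(α ∧ γ) = 1 − 0.179 = 0.821
So the left factor is ¬(α ∧ γ) = 0.821.
¬γ = 1 − 0.179 = 0.821
γ ∧ β = min(0.179, 0.685) = 0.179
¬γ ∧ (γ ∧ β) = min(0.821, 0.179) = 0.179
So the right-hand bound is ¬γ ∧ (γ ∧ β) = 0.179.
The residuum of the Łukasiewicz t-norm gives the supremum: min(1, 1 − 0.821 + 0.179).
1 − 0.821 + 0.179 = 0.358, so t = min(1, 0.358) = 0.358.
Check: 0.821 ⊙ 0.358 = max(0, 0.179) = 0.179 ≤ 0.179.

0.358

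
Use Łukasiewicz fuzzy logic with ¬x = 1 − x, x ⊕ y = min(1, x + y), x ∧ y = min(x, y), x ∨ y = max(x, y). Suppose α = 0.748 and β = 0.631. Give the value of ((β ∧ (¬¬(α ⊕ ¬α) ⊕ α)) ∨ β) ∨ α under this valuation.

¬α = 1 − 0.748 = 0.252
α ⊕ ¬α = min(1, 0.748 + 0.252) = min(1, 1.000) = 1.000
¬(α ⊕ ¬α) = 1 − 1.000 = 0.000
¬¬(α ⊕ ¬α) = 1 − 0.000 = 1.000
¬¬(α ⊕ ¬α) ⊕ α = min(1, 1.000 + 0.748) = min(1, 1.748) = 1.000
β ∧ (¬¬(α ⊕ ¬α) ⊕ α) = min(0.631, 1.000) = 0.631
(β ∧ (¬¬(α ⊕ ¬α) ⊕ α)) ∨ β = max(0.631, 0.631) = 0.631
((β ∧ (¬¬(α ⊕ ¬α) ⊕ α)) ∨ β) ∨ α = max(0.631, 0.748) = 0.748

0.748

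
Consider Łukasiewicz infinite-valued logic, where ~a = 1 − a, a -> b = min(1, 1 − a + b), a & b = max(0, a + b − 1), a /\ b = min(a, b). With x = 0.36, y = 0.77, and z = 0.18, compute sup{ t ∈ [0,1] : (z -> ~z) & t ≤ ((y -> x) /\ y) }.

0.59

~z = 1 − 0.18 = 0.82
z -> ~z = min(1, 1 − 0.18 + 0.82) = min(1, 1.64) = 1.00
So the left factor is z -> ~z = 1.00.
y -> x = min(1, 1 − 0.77 + 0.36) = min(1, 0.59) = 0.59
(y -> x) /\ y = min(0.59, 0.77) = 0.59
So the right-hand bound is (y -> x) /\ y = 0.59.
The residuum of the Łukasiewicz t-norm gives the supremum: min(1, 1 − 1.00 + 0.59).
1 − 1.00 + 0.59 = 0.59, so t = min(1, 0.59) = 0.59.
Check: 1.00 & 0.59 = max(0, 0.59) = 0.59 ≤ 0.59.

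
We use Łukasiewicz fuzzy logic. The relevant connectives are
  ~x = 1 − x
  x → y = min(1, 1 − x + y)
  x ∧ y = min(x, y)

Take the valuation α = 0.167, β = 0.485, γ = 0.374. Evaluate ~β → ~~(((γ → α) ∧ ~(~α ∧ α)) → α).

0.859

~β = 1 − 0.485 = 0.515
γ → α = min(1, 1 − 0.374 + 0.167) = min(1, 0.793) = 0.793
~α = 1 − 0.167 = 0.833
~α ∧ α = min(0.833, 0.167) = 0.167
~(~α ∧ α) = 1 − 0.167 = 0.833
(γ → α) ∧ ~(~α ∧ α) = min(0.793, 0.833) = 0.793
((γ → α) ∧ ~(~α ∧ α)) → α = min(1, 1 − 0.793 + 0.167) = min(1, 0.374) = 0.374
~(((γ → α) ∧ ~(~α ∧ α)) → α) = 1 − 0.374 = 0.626
~~(((γ → α) ∧ ~(~α ∧ α)) → α) = 1 − 0.626 = 0.374
~β → ~~(((γ → α) ∧ ~(~α ∧ α)) → α) = min(1, 1 − 0.515 + 0.374) = min(1, 0.859) = 0.859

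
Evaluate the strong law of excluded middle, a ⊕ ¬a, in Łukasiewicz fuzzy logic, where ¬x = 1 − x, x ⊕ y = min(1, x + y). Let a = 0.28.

1.00

¬a = 1 − 0.28 = 0.72
a ⊕ ¬a = min(1, 0.28 + 0.72) = min(1, 1.00) = 1.00
(As expected: always 1 in Ł∞ since a ⊕ (1−a) = 1.)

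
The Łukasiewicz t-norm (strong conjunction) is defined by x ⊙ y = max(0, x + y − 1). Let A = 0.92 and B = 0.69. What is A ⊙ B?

A ⊙ B = max(0, 0.92 + 0.69 − 1) = max(0, 0.61) = 0.61
For comparison, the Gödel (minimum) t-norm min(x, y) would give 0.69.

0.61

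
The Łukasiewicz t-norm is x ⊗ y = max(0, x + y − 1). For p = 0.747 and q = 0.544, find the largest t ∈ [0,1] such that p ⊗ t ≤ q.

0.797

The residuum of the Łukasiewicz t-norm gives the supremum: min(1, 1 − 0.747 + 0.544).
1 − 0.747 + 0.544 = 0.797, so t = min(1, 0.797) = 0.797.
Check: 0.747 ⊗ 0.797 = max(0, 0.544) = 0.544 ≤ 0.544.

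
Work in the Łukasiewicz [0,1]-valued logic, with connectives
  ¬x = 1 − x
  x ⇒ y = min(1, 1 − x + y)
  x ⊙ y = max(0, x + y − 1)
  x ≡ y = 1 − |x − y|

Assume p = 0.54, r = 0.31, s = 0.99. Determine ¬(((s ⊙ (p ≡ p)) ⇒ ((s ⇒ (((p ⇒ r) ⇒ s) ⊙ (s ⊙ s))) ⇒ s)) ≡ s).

p ≡ p = 1 − |0.54 − 0.54| = 1 − 0.00 = 1.00
s ⊙ (p ≡ p) = max(0, 0.99 + 1.00 − 1) = max(0, 0.99) = 0.99
p ⇒ r = min(1, 1 − 0.54 + 0.31) = min(1, 0.77) = 0.77
(p ⇒ r) ⇒ s = min(1, 1 − 0.77 + 0.99) = min(1, 1.22) = 1.00
s ⊙ s = max(0, 0.99 + 0.99 − 1) = max(0, 0.98) = 0.98
((p ⇒ r) ⇒ s) ⊙ (s ⊙ s) = max(0, 1.00 + 0.98 − 1) = max(0, 0.98) = 0.98
s ⇒ (((p ⇒ r) ⇒ s) ⊙ (s ⊙ s)) = min(1, 1 − 0.99 + 0.98) = min(1, 0.99) = 0.99
(s ⇒ (((p ⇒ r) ⇒ s) ⊙ (s ⊙ s))) ⇒ s = min(1, 1 − 0.99 + 0.99) = min(1, 1.00) = 1.00
(s ⊙ (p ≡ p)) ⇒ ((s ⇒ (((p ⇒ r) ⇒ s) ⊙ (s ⊙ s))) ⇒ s) = min(1, 1 − 0.99 + 1.00) = min(1, 1.01) = 1.00
((s ⊙ (p ≡ p)) ⇒ ((s ⇒ (((p ⇒ r) ⇒ s) ⊙ (s ⊙ s))) ⇒ s)) ≡ s = 1 − |1.00 − 0.99| = 1 − 0.01 = 0.99
¬(((s ⊙ (p ≡ p)) ⇒ ((s ⇒ (((p ⇒ r) ⇒ s) ⊙ (s ⊙ s))) ⇒ s)) ≡ s) = 1 − 0.99 = 0.01

0.01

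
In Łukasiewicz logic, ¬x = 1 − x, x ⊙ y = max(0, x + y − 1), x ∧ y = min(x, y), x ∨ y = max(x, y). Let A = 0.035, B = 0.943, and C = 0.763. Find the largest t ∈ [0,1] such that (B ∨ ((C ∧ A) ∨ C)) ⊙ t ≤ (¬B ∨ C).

0.820

C ∧ A = min(0.763, 0.035) = 0.035
(C ∧ A) ∨ C = max(0.035, 0.763) = 0.763
B ∨ ((C ∧ A) ∨ C) = max(0.943, 0.763) = 0.943
So the left factor is B ∨ ((C ∧ A) ∨ C) = 0.943.
¬B = 1 − 0.943 = 0.057
¬B ∨ C = max(0.057, 0.763) = 0.763
So the right-hand bound is ¬B ∨ C = 0.763.
The residuum of the Łukasiewicz t-norm gives the supremum: min(1, 1 − 0.943 + 0.763).
1 − 0.943 + 0.763 = 0.820, so t = min(1, 0.820) = 0.820.
Check: 0.943 ⊙ 0.820 = max(0, 0.763) = 0.763 ≤ 0.763.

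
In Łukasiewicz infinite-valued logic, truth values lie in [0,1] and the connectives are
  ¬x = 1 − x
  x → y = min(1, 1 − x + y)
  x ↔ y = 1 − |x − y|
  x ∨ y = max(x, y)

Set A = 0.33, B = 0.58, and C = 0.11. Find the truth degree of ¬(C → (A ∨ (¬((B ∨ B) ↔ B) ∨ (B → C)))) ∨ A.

B ∨ B = max(0.58, 0.58) = 0.58
(B ∨ B) ↔ B = 1 − |0.58 − 0.58| = 1 − 0.00 = 1.00
¬((B ∨ B) ↔ B) = 1 − 1.00 = 0.00
B → C = min(1, 1 − 0.58 + 0.11) = min(1, 0.53) = 0.53
¬((B ∨ B) ↔ B) ∨ (B → C) = max(0.00, 0.53) = 0.53
A ∨ (¬((B ∨ B) ↔ B) ∨ (B → C)) = max(0.33, 0.53) = 0.53
C → (A ∨ (¬((B ∨ B) ↔ B) ∨ (B → C))) = min(1, 1 − 0.11 + 0.53) = min(1, 1.42) = 1.00
¬(C → (A ∨ (¬((B ∨ B) ↔ B) ∨ (B → C)))) = 1 − 1.00 = 0.00
¬(C → (A ∨ (¬((B ∨ B) ↔ B) ∨ (B → C)))) ∨ A = max(0.00, 0.33) = 0.33

0.33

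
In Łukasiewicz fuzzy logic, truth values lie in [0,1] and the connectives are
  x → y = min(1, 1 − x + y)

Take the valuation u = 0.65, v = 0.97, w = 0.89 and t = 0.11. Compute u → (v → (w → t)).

0.60

w → t = min(1, 1 − 0.89 + 0.11) = min(1, 0.22) = 0.22
v → (w → t) = min(1, 1 − 0.97 + 0.22) = min(1, 0.25) = 0.25
u → (v → (w → t)) = min(1, 1 − 0.65 + 0.25) = min(1, 0.60) = 0.60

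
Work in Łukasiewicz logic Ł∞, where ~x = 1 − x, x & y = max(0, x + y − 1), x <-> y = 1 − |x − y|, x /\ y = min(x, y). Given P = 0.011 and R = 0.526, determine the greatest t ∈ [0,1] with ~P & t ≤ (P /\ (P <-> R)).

0.022

~P = 1 − 0.011 = 0.989
So the left factor is ~P = 0.989.
P <-> R = 1 − |0.011 − 0.526| = 1 − 0.515 = 0.485
P /\ (P <-> R) = min(0.011, 0.485) = 0.011
So the right-hand bound is P /\ (P <-> R) = 0.011.
The residuum of the Łukasiewicz t-norm gives the supremum: min(1, 1 − 0.989 + 0.011).
1 − 0.989 + 0.011 = 0.022, so t = min(1, 0.022) = 0.022.
Check: 0.989 & 0.022 = max(0, 0.011) = 0.011 ≤ 0.011.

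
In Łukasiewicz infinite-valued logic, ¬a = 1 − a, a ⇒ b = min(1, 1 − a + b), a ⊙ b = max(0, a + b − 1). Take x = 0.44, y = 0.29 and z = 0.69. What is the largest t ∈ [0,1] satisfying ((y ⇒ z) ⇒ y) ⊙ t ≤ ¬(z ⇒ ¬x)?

y ⇒ z = min(1, 1 − 0.29 + 0.69) = min(1, 1.40) = 1.00
(y ⇒ z) ⇒ y = min(1, 1 − 1.00 + 0.29) = min(1, 0.29) = 0.29
So the left factor is (y ⇒ z) ⇒ y = 0.29.
¬x = 1 − 0.44 = 0.56
z ⇒ ¬x = min(1, 1 − 0.69 + 0.56) = min(1, 0.87) = 0.87
¬(z ⇒ ¬x) = 1 − 0.87 = 0.13
So the right-hand bound is ¬(z ⇒ ¬x) = 0.13.
The residuum of the Łukasiewicz t-norm gives the supremum: min(1, 1 − 0.29 + 0.13).
1 − 0.29 + 0.13 = 0.84, so t = min(1, 0.84) = 0.84.
Check: 0.29 ⊙ 0.84 = max(0, 0.13) = 0.13 ≤ 0.13.

0.84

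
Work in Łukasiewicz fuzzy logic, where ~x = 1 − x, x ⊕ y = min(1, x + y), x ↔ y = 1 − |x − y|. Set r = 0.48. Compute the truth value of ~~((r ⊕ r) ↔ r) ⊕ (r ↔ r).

r ⊕ r = min(1, 0.48 + 0.48) = min(1, 0.96) = 0.96
(r ⊕ r) ↔ r = 1 − |0.96 − 0.48| = 1 − 0.48 = 0.52
~((r ⊕ r) ↔ r) = 1 − 0.52 = 0.48
~~((r ⊕ r) ↔ r) = 1 − 0.48 = 0.52
r ↔ r = 1 − |0.48 − 0.48| = 1 − 0.00 = 1.00
~~((r ⊕ r) ↔ r) ⊕ (r ↔ r) = min(1, 0.52 + 1.00) = min(1, 1.52) = 1.00

1.00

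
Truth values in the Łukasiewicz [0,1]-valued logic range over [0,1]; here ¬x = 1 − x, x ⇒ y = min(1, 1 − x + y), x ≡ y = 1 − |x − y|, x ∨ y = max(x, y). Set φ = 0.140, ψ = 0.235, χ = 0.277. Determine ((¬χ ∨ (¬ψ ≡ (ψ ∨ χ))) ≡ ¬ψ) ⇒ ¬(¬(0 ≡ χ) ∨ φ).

¬χ = 1 − 0.277 = 0.723
¬ψ = 1 − 0.235 = 0.765
ψ ∨ χ = max(0.235, 0.277) = 0.277
¬ψ ≡ (ψ ∨ χ) = 1 − |0.765 − 0.277| = 1 − 0.488 = 0.512
¬χ ∨ (¬ψ ≡ (ψ ∨ χ)) = max(0.723, 0.512) = 0.723
(¬χ ∨ (¬ψ ≡ (ψ ∨ χ))) ≡ ¬ψ = 1 − |0.723 − 0.765| = 1 − 0.042 = 0.958
0 ≡ χ = 1 − |0.000 − 0.277| = 1 − 0.277 = 0.723
¬(0 ≡ χ) = 1 − 0.723 = 0.277
¬(0 ≡ χ) ∨ φ = max(0.277, 0.140) = 0.277
¬(¬(0 ≡ χ) ∨ φ) = 1 − 0.277 = 0.723
((¬χ ∨ (¬ψ ≡ (ψ ∨ χ))) ≡ ¬ψ) ⇒ ¬(¬(0 ≡ χ) ∨ φ) = min(1, 1 − 0.958 + 0.723) = min(1, 0.765) = 0.765

0.765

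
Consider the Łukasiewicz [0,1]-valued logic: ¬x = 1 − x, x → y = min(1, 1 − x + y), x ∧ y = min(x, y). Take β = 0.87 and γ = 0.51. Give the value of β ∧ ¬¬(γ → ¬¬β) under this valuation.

0.87

¬β = 1 − 0.87 = 0.13
¬¬β = 1 − 0.13 = 0.87
γ → ¬¬β = min(1, 1 − 0.51 + 0.87) = min(1, 1.36) = 1.00
¬(γ → ¬¬β) = 1 − 1.00 = 0.00
¬¬(γ → ¬¬β) = 1 − 0.00 = 1.00
β ∧ ¬¬(γ → ¬¬β) = min(0.87, 1.00) = 0.87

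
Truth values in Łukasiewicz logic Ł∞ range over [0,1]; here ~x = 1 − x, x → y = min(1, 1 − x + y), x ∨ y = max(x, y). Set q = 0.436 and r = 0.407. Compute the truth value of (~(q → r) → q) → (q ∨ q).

q → r = min(1, 1 − 0.436 + 0.407) = min(1, 0.971) = 0.971
~(q → r) = 1 − 0.971 = 0.029
~(q → r) → q = min(1, 1 − 0.029 + 0.436) = min(1, 1.407) = 1.000
q ∨ q = max(0.436, 0.436) = 0.436
(~(q → r) → q) → (q ∨ q) = min(1, 1 − 1.000 + 0.436) = min(1, 0.436) = 0.436

0.436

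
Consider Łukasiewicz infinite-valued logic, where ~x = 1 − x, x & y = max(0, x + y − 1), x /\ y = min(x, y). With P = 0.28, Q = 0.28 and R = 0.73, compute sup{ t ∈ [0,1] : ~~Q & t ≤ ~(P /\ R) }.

1.00

~Q = 1 − 0.28 = 0.72
~~Q = 1 − 0.72 = 0.28
So the left factor is ~~Q = 0.28.
P /\ R = min(0.28, 0.73) = 0.28
~(P /\ R) = 1 − 0.28 = 0.72
So the right-hand bound is ~(P /\ R) = 0.72.
The residuum of the Łukasiewicz t-norm gives the supremum: min(1, 1 − 0.28 + 0.72).
1 − 0.28 + 0.72 = 1.44, so t = min(1, 1.44) = 1.00.
Check: 0.28 & 1.00 = max(0, 0.28) = 0.28 ≤ 0.72.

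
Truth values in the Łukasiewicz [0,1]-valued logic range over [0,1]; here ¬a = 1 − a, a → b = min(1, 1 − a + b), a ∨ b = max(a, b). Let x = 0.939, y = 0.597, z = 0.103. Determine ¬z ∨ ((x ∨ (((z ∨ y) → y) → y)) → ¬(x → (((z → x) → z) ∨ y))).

0.897

¬z = 1 − 0.103 = 0.897
z ∨ y = max(0.103, 0.597) = 0.597
(z ∨ y) → y = min(1, 1 − 0.597 + 0.597) = min(1, 1.000) = 1.000
((z ∨ y) → y) → y = min(1, 1 − 1.000 + 0.597) = min(1, 0.597) = 0.597
x ∨ (((z ∨ y) → y) → y) = max(0.939, 0.597) = 0.939
z → x = min(1, 1 − 0.103 + 0.939) = min(1, 1.836) = 1.000
(z → x) → z = min(1, 1 − 1.000 + 0.103) = min(1, 0.103) = 0.103
((z → x) → z) ∨ y = max(0.103, 0.597) = 0.597
x → (((z → x) → z) ∨ y) = min(1, 1 − 0.939 + 0.597) = min(1, 0.658) = 0.658
¬(x → (((z → x) → z) ∨ y)) = 1 − 0.658 = 0.342
(x ∨ (((z ∨ y) → y) → y)) → ¬(x → (((z → x) → z) ∨ y)) = min(1, 1 − 0.939 + 0.342) = min(1, 0.403) = 0.403
¬z ∨ ((x ∨ (((z ∨ y) → y) → y)) → ¬(x → (((z → x) → z) ∨ y))) = max(0.897, 0.403) = 0.897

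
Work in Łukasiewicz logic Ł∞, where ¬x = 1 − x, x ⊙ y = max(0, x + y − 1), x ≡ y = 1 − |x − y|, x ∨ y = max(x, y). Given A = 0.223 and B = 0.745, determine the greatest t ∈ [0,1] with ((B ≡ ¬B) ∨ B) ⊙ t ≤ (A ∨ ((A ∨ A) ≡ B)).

¬B = 1 − 0.745 = 0.255
B ≡ ¬B = 1 − |0.745 − 0.255| = 1 − 0.490 = 0.510
(B ≡ ¬B) ∨ B = max(0.510, 0.745) = 0.745
So the left factor is (B ≡ ¬B) ∨ B = 0.745.
A ∨ A = max(0.223, 0.223) = 0.223
(A ∨ A) ≡ B = 1 − |0.223 − 0.745| = 1 − 0.522 = 0.478
A ∨ ((A ∨ A) ≡ B) = max(0.223, 0.478) = 0.478
So the right-hand bound is A ∨ ((A ∨ A) ≡ B) = 0.478.
The residuum of the Łukasiewicz t-norm gives the supremum: min(1, 1 − 0.745 + 0.478).
1 − 0.745 + 0.478 = 0.733, so t = min(1, 0.733) = 0.733.
Check: 0.745 ⊙ 0.733 = max(0, 0.478) = 0.478 ≤ 0.478.

0.733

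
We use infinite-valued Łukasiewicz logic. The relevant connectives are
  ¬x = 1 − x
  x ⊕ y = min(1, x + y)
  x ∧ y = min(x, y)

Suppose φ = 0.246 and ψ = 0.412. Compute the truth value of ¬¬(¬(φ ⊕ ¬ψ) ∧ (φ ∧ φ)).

¬ψ = 1 − 0.412 = 0.588
φ ⊕ ¬ψ = min(1, 0.246 + 0.588) = min(1, 0.834) = 0.834
¬(φ ⊕ ¬ψ) = 1 − 0.834 = 0.166
φ ∧ φ = min(0.246, 0.246) = 0.246
¬(φ ⊕ ¬ψ) ∧ (φ ∧ φ) = min(0.166, 0.246) = 0.166
¬(¬(φ ⊕ ¬ψ) ∧ (φ ∧ φ)) = 1 − 0.166 = 0.834
¬¬(¬(φ ⊕ ¬ψ) ∧ (φ ∧ φ)) = 1 − 0.834 = 0.166

0.166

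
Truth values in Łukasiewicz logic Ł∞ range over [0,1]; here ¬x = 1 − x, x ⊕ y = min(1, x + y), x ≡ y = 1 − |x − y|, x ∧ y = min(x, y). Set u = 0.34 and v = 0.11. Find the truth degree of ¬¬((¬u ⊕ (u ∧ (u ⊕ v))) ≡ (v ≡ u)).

0.77

¬u = 1 − 0.34 = 0.66
u ⊕ v = min(1, 0.34 + 0.11) = min(1, 0.45) = 0.45
u ∧ (u ⊕ v) = min(0.34, 0.45) = 0.34
¬u ⊕ (u ∧ (u ⊕ v)) = min(1, 0.66 + 0.34) = min(1, 1.00) = 1.00
v ≡ u = 1 − |0.11 − 0.34| = 1 − 0.23 = 0.77
(¬u ⊕ (u ∧ (u ⊕ v))) ≡ (v ≡ u) = 1 − |1.00 − 0.77| = 1 − 0.23 = 0.77
¬((¬u ⊕ (u ∧ (u ⊕ v))) ≡ (v ≡ u)) = 1 − 0.77 = 0.23
¬¬((¬u ⊕ (u ∧ (u ⊕ v))) ≡ (v ≡ u)) = 1 − 0.23 = 0.77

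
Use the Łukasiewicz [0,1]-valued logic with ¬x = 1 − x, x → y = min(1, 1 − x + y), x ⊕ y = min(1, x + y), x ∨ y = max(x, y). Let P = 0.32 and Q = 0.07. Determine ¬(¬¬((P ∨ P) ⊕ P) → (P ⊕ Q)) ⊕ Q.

P ∨ P = max(0.32, 0.32) = 0.32
(P ∨ P) ⊕ P = min(1, 0.32 + 0.32) = min(1, 0.64) = 0.64
¬((P ∨ P) ⊕ P) = 1 − 0.64 = 0.36
¬¬((P ∨ P) ⊕ P) = 1 − 0.36 = 0.64
P ⊕ Q = min(1, 0.32 + 0.07) = min(1, 0.39) = 0.39
¬¬((P ∨ P) ⊕ P) → (P ⊕ Q) = min(1, 1 − 0.64 + 0.39) = min(1, 0.75) = 0.75
¬(¬¬((P ∨ P) ⊕ P) → (P ⊕ Q)) = 1 − 0.75 = 0.25
¬(¬¬((P ∨ P) ⊕ P) → (P ⊕ Q)) ⊕ Q = min(1, 0.25 + 0.07) = min(1, 0.32) = 0.32

0.32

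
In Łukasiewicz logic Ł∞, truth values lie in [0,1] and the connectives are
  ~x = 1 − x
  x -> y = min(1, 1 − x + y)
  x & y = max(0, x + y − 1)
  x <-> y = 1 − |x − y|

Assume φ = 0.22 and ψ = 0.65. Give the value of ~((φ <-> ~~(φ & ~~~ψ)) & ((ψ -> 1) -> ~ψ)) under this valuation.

0.87

~ψ = 1 − 0.65 = 0.35
~~ψ = 1 − 0.35 = 0.65
~~~ψ = 1 − 0.65 = 0.35
φ & ~~~ψ = max(0, 0.22 + 0.35 − 1) = max(0, -0.43) = 0.00
~(φ & ~~~ψ) = 1 − 0.00 = 1.00
~~(φ & ~~~ψ) = 1 − 1.00 = 0.00
φ <-> ~~(φ & ~~~ψ) = 1 − |0.22 − 0.00| = 1 − 0.22 = 0.78
ψ -> 1 = min(1, 1 − 0.65 + 1.00) = min(1, 1.35) = 1.00
(ψ -> 1) -> ~ψ = min(1, 1 − 1.00 + 0.35) = min(1, 0.35) = 0.35
(φ <-> ~~(φ & ~~~ψ)) & ((ψ -> 1) -> ~ψ) = max(0, 0.78 + 0.35 − 1) = max(0, 0.13) = 0.13
~((φ <-> ~~(φ & ~~~ψ)) & ((ψ -> 1) -> ~ψ)) = 1 − 0.13 = 0.87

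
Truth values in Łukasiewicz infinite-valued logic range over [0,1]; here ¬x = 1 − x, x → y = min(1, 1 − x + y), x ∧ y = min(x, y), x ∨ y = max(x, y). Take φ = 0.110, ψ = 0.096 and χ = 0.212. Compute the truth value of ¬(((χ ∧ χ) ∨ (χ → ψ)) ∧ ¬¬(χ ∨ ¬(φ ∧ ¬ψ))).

χ ∧ χ = min(0.212, 0.212) = 0.212
χ → ψ = min(1, 1 − 0.212 + 0.096) = min(1, 0.884) = 0.884
(χ ∧ χ) ∨ (χ → ψ) = max(0.212, 0.884) = 0.884
¬ψ = 1 − 0.096 = 0.904
φ ∧ ¬ψ = min(0.110, 0.904) = 0.110
¬(φ ∧ ¬ψ) = 1 − 0.110 = 0.890
χ ∨ ¬(φ ∧ ¬ψ) = max(0.212, 0.890) = 0.890
¬(χ ∨ ¬(φ ∧ ¬ψ)) = 1 − 0.890 = 0.110
¬¬(χ ∨ ¬(φ ∧ ¬ψ)) = 1 − 0.110 = 0.890
((χ ∧ χ) ∨ (χ → ψ)) ∧ ¬¬(χ ∨ ¬(φ ∧ ¬ψ)) = min(0.884, 0.890) = 0.884
¬(((χ ∧ χ) ∨ (χ → ψ)) ∧ ¬¬(χ ∨ ¬(φ ∧ ¬ψ))) = 1 − 0.884 = 0.116

0.116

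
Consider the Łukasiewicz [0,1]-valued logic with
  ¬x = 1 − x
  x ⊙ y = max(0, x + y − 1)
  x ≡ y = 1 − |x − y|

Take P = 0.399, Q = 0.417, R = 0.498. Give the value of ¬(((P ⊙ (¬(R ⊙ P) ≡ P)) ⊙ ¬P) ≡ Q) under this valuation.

0.417

R ⊙ P = max(0, 0.498 + 0.399 − 1) = max(0, -0.103) = 0.000
¬(R ⊙ P) = 1 − 0.000 = 1.000
¬(R ⊙ P) ≡ P = 1 − |1.000 − 0.399| = 1 − 0.601 = 0.399
P ⊙ (¬(R ⊙ P) ≡ P) = max(0, 0.399 + 0.399 − 1) = max(0, -0.202) = 0.000
¬P = 1 − 0.399 = 0.601
(P ⊙ (¬(R ⊙ P) ≡ P)) ⊙ ¬P = max(0, 0.000 + 0.601 − 1) = max(0, -0.399) = 0.000
((P ⊙ (¬(R ⊙ P) ≡ P)) ⊙ ¬P) ≡ Q = 1 − |0.000 − 0.417| = 1 − 0.417 = 0.583
¬(((P ⊙ (¬(R ⊙ P) ≡ P)) ⊙ ¬P) ≡ Q) = 1 − 0.583 = 0.417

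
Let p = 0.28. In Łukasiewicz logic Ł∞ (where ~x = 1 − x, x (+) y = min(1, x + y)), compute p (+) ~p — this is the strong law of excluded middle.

1.00

~p = 1 − 0.28 = 0.72
p (+) ~p = min(1, 0.28 + 0.72) = min(1, 1.00) = 1.00
(As expected: always 1 in Ł∞ since a ⊕ (1−a) = 1.)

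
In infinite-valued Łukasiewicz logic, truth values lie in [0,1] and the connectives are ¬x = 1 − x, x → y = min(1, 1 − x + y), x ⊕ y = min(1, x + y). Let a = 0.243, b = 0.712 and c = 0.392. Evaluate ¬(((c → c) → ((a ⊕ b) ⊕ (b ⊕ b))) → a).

0.757

c → c = min(1, 1 − 0.392 + 0.392) = min(1, 1.000) = 1.000
a ⊕ b = min(1, 0.243 + 0.712) = min(1, 0.955) = 0.955
b ⊕ b = min(1, 0.712 + 0.712) = min(1, 1.424) = 1.000
(a ⊕ b) ⊕ (b ⊕ b) = min(1, 0.955 + 1.000) = min(1, 1.955) = 1.000
(c → c) → ((a ⊕ b) ⊕ (b ⊕ b)) = min(1, 1 − 1.000 + 1.000) = min(1, 1.000) = 1.000
((c → c) → ((a ⊕ b) ⊕ (b ⊕ b))) → a = min(1, 1 − 1.000 + 0.243) = min(1, 0.243) = 0.243
¬(((c → c) → ((a ⊕ b) ⊕ (b ⊕ b))) → a) = 1 − 0.243 = 0.757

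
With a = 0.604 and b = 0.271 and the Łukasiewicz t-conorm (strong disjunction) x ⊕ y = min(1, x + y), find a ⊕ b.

0.875

a ⊕ b = min(1, 0.604 + 0.271) = min(1, 0.875) = 0.875
For comparison, the Gödel t-conorm max(x, y) would give 0.604.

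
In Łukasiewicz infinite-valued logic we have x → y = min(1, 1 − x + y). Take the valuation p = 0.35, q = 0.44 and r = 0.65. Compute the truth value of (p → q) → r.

0.65

p → q = min(1, 1 − 0.35 + 0.44) = min(1, 1.09) = 1.00
(p → q) → r = min(1, 1 − 1.00 + 0.65) = min(1, 0.65) = 0.65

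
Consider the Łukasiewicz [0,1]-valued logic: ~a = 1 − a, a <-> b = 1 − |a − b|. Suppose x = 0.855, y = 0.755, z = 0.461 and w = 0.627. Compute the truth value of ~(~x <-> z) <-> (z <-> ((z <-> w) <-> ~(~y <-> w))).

~x = 1 − 0.855 = 0.145
~x <-> z = 1 − |0.145 − 0.461| = 1 − 0.316 = 0.684
~(~x <-> z) = 1 − 0.684 = 0.316
z <-> w = 1 − |0.461 − 0.627| = 1 − 0.166 = 0.834
~y = 1 − 0.755 = 0.245
~y <-> w = 1 − |0.245 − 0.627| = 1 − 0.382 = 0.618
~(~y <-> w) = 1 − 0.618 = 0.382
(z <-> w) <-> ~(~y <-> w) = 1 − |0.834 − 0.382| = 1 − 0.452 = 0.548
z <-> ((z <-> w) <-> ~(~y <-> w)) = 1 − |0.461 − 0.548| = 1 − 0.087 = 0.913
~(~x <-> z) <-> (z <-> ((z <-> w) <-> ~(~y <-> w))) = 1 − |0.316 − 0.913| = 1 − 0.597 = 0.403

0.403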